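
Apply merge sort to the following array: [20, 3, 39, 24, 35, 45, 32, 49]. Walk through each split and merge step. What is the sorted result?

Merge sort trace:

Split: [20, 3, 39, 24, 35, 45, 32, 49] -> [20, 3, 39, 24] and [35, 45, 32, 49]
  Split: [20, 3, 39, 24] -> [20, 3] and [39, 24]
    Split: [20, 3] -> [20] and [3]
    Merge: [20] + [3] -> [3, 20]
    Split: [39, 24] -> [39] and [24]
    Merge: [39] + [24] -> [24, 39]
  Merge: [3, 20] + [24, 39] -> [3, 20, 24, 39]
  Split: [35, 45, 32, 49] -> [35, 45] and [32, 49]
    Split: [35, 45] -> [35] and [45]
    Merge: [35] + [45] -> [35, 45]
    Split: [32, 49] -> [32] and [49]
    Merge: [32] + [49] -> [32, 49]
  Merge: [35, 45] + [32, 49] -> [32, 35, 45, 49]
Merge: [3, 20, 24, 39] + [32, 35, 45, 49] -> [3, 20, 24, 32, 35, 39, 45, 49]

Final sorted array: [3, 20, 24, 32, 35, 39, 45, 49]

The merge sort proceeds by recursively splitting the array and merging sorted halves.
After all merges, the sorted array is [3, 20, 24, 32, 35, 39, 45, 49].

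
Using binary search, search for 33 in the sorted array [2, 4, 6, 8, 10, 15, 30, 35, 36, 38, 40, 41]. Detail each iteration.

Binary search for 33 in [2, 4, 6, 8, 10, 15, 30, 35, 36, 38, 40, 41]:

lo=0, hi=11, mid=5, arr[mid]=15 -> 15 < 33, search right half
lo=6, hi=11, mid=8, arr[mid]=36 -> 36 > 33, search left half
lo=6, hi=7, mid=6, arr[mid]=30 -> 30 < 33, search right half
lo=7, hi=7, mid=7, arr[mid]=35 -> 35 > 33, search left half
lo=7 > hi=6, target 33 not found

Binary search determines that 33 is not in the array after 4 comparisons. The search space was exhausted without finding the target.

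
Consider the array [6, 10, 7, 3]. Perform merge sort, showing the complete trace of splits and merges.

Merge sort trace:

Split: [6, 10, 7, 3] -> [6, 10] and [7, 3]
  Split: [6, 10] -> [6] and [10]
  Merge: [6] + [10] -> [6, 10]
  Split: [7, 3] -> [7] and [3]
  Merge: [7] + [3] -> [3, 7]
Merge: [6, 10] + [3, 7] -> [3, 6, 7, 10]

Final sorted array: [3, 6, 7, 10]

The merge sort proceeds by recursively splitting the array and merging sorted halves.
After all merges, the sorted array is [3, 6, 7, 10].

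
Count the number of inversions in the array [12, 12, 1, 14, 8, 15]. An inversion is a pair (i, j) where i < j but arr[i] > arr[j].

Finding inversions in [12, 12, 1, 14, 8, 15]:

(0, 2): arr[0]=12 > arr[2]=1
(0, 4): arr[0]=12 > arr[4]=8
(1, 2): arr[1]=12 > arr[2]=1
(1, 4): arr[1]=12 > arr[4]=8
(3, 4): arr[3]=14 > arr[4]=8

Total inversions: 5

The array has 5 inversion(s): (0,2), (0,4), (1,2), (1,4), (3,4). Each pair (i,j) satisfies i < j and arr[i] > arr[j].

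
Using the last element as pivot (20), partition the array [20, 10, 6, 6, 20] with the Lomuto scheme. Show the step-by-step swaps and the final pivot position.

Lomuto partition with pivot = 20:

Initial array: [20, 10, 6, 6, 20]

arr[0]=20 <= 20: swap with position 0, array becomes [20, 10, 6, 6, 20]
arr[1]=10 <= 20: swap with position 1, array becomes [20, 10, 6, 6, 20]
arr[2]=6 <= 20: swap with position 2, array becomes [20, 10, 6, 6, 20]
arr[3]=6 <= 20: swap with position 3, array becomes [20, 10, 6, 6, 20]

Place pivot at position 4: [20, 10, 6, 6, 20]
Pivot position: 4

After partitioning with pivot 20, the array becomes [20, 10, 6, 6, 20]. The pivot is placed at index 4. All elements to the left of the pivot are <= 20, and all elements to the right are > 20.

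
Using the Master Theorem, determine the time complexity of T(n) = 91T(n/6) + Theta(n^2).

Master Theorem for T(n) = 91T(n/6) + O(n^2):

a = 91, b = 6, c = 2
log_b(a) = log_6(91) = 2.5176

Case 1: c = 2 < log_6(91) = 2.5176
T(n) = O(n^(log_6 91))

For T(n) = 91T(n/6) + O(n^2): log_6(91) = 2.5176. This is Case 1 of the Master Theorem (c < log_b(a), work dominated by leaves), giving O(n^(log_6 91)).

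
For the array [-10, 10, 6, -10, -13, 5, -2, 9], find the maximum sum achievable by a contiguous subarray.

Using Kadane's algorithm on [-10, 10, 6, -10, -13, 5, -2, 9]:

Scanning through the array:
Position 1 (value 10): max_ending_here = 10, max_so_far = 10
Position 2 (value 6): max_ending_here = 16, max_so_far = 16
Position 3 (value -10): max_ending_here = 6, max_so_far = 16
Position 4 (value -13): max_ending_here = -7, max_so_far = 16
Position 5 (value 5): max_ending_here = 5, max_so_far = 16
Position 6 (value -2): max_ending_here = 3, max_so_far = 16
Position 7 (value 9): max_ending_here = 12, max_so_far = 16

Maximum subarray: [10, 6]
Maximum sum: 16

The maximum subarray is [10, 6] with sum 16. This subarray runs from index 1 to index 2.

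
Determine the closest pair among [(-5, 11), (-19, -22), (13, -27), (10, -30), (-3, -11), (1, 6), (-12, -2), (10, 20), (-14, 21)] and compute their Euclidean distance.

Computing all pairwise distances among 9 points:

d((-5, 11), (-19, -22)) = 35.8469
d((-5, 11), (13, -27)) = 42.0476
d((-5, 11), (10, -30)) = 43.6578
d((-5, 11), (-3, -11)) = 22.0907
d((-5, 11), (1, 6)) = 7.8102
d((-5, 11), (-12, -2)) = 14.7648
d((-5, 11), (10, 20)) = 17.4929
d((-5, 11), (-14, 21)) = 13.4536
d((-19, -22), (13, -27)) = 32.3883
d((-19, -22), (10, -30)) = 30.0832
d((-19, -22), (-3, -11)) = 19.4165
d((-19, -22), (1, 6)) = 34.4093
d((-19, -22), (-12, -2)) = 21.1896
d((-19, -22), (10, 20)) = 51.0392
d((-19, -22), (-14, 21)) = 43.2897
d((13, -27), (10, -30)) = 4.2426 <-- minimum
d((13, -27), (-3, -11)) = 22.6274
d((13, -27), (1, 6)) = 35.1141
d((13, -27), (-12, -2)) = 35.3553
d((13, -27), (10, 20)) = 47.0956
d((13, -27), (-14, 21)) = 55.0727
d((10, -30), (-3, -11)) = 23.0217
d((10, -30), (1, 6)) = 37.108
d((10, -30), (-12, -2)) = 35.609
d((10, -30), (10, 20)) = 50.0
d((10, -30), (-14, 21)) = 56.3649
d((-3, -11), (1, 6)) = 17.4642
d((-3, -11), (-12, -2)) = 12.7279
d((-3, -11), (10, 20)) = 33.6155
d((-3, -11), (-14, 21)) = 33.8378
d((1, 6), (-12, -2)) = 15.2643
d((1, 6), (10, 20)) = 16.6433
d((1, 6), (-14, 21)) = 21.2132
d((-12, -2), (10, 20)) = 31.1127
d((-12, -2), (-14, 21)) = 23.0868
d((10, 20), (-14, 21)) = 24.0208

Closest pair: (13, -27) and (10, -30) with distance 4.2426

The closest pair is (13, -27) and (10, -30) with Euclidean distance 4.2426. For 9 points, brute-force pairwise comparison is shown above. For large n, the divide-and-conquer algorithm (sort by x, recurse on halves, check the dividing strip) achieves O(n log n).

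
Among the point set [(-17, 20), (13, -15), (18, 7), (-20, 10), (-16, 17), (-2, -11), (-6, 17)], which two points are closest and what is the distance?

Computing all pairwise distances among 7 points:

d((-17, 20), (13, -15)) = 46.0977
d((-17, 20), (18, 7)) = 37.3363
d((-17, 20), (-20, 10)) = 10.4403
d((-17, 20), (-16, 17)) = 3.1623 <-- minimum
d((-17, 20), (-2, -11)) = 34.4384
d((-17, 20), (-6, 17)) = 11.4018
d((13, -15), (18, 7)) = 22.561
d((13, -15), (-20, 10)) = 41.4005
d((13, -15), (-16, 17)) = 43.1856
d((13, -15), (-2, -11)) = 15.5242
d((13, -15), (-6, 17)) = 37.2156
d((18, 7), (-20, 10)) = 38.1182
d((18, 7), (-16, 17)) = 35.4401
d((18, 7), (-2, -11)) = 26.9072
d((18, 7), (-6, 17)) = 26.0
d((-20, 10), (-16, 17)) = 8.0623
d((-20, 10), (-2, -11)) = 27.6586
d((-20, 10), (-6, 17)) = 15.6525
d((-16, 17), (-2, -11)) = 31.305
d((-16, 17), (-6, 17)) = 10.0
d((-2, -11), (-6, 17)) = 28.2843

Closest pair: (-17, 20) and (-16, 17) with distance 3.1623

The closest pair is (-17, 20) and (-16, 17) with Euclidean distance 3.1623. For 7 points, brute-force pairwise comparison is shown above. For large n, the divide-and-conquer algorithm (sort by x, recurse on halves, check the dividing strip) achieves O(n log n).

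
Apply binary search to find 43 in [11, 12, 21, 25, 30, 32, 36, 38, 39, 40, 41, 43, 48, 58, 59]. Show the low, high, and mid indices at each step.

Binary search for 43 in [11, 12, 21, 25, 30, 32, 36, 38, 39, 40, 41, 43, 48, 58, 59]:

lo=0, hi=14, mid=7, arr[mid]=38 -> 38 < 43, search right half
lo=8, hi=14, mid=11, arr[mid]=43 -> Found target at index 11!

Binary search finds 43 at index 11 after 2 comparisons. The search repeatedly halves the search space by comparing with the middle element.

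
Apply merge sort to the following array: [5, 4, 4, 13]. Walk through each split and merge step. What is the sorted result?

Merge sort trace:

Split: [5, 4, 4, 13] -> [5, 4] and [4, 13]
  Split: [5, 4] -> [5] and [4]
  Merge: [5] + [4] -> [4, 5]
  Split: [4, 13] -> [4] and [13]
  Merge: [4] + [13] -> [4, 13]
Merge: [4, 5] + [4, 13] -> [4, 4, 5, 13]

Final sorted array: [4, 4, 5, 13]

The merge sort proceeds by recursively splitting the array and merging sorted halves.
After all merges, the sorted array is [4, 4, 5, 13].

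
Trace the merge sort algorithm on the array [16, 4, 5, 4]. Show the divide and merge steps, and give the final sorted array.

Merge sort trace:

Split: [16, 4, 5, 4] -> [16, 4] and [5, 4]
  Split: [16, 4] -> [16] and [4]
  Merge: [16] + [4] -> [4, 16]
  Split: [5, 4] -> [5] and [4]
  Merge: [5] + [4] -> [4, 5]
Merge: [4, 16] + [4, 5] -> [4, 4, 5, 16]

Final sorted array: [4, 4, 5, 16]

The merge sort proceeds by recursively splitting the array and merging sorted halves.
After all merges, the sorted array is [4, 4, 5, 16].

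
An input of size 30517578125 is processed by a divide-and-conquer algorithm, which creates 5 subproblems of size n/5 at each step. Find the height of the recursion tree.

For divide and conquer with division factor 5:

Problem sizes at each level:
Level 0: 30517578125
Level 1: 6103515625
Level 2: 1220703125
Level 3: 244140625
Level 4: 48828125
Level 5: 9765625
Level 6: 1953125
Level 7: 390625
Level 8: 78125
Level 9: 15625
Level 10: 3125
Level 11: 625
Level 12: 125
Level 13: 25
Level 14: 5
Level 15: 1

The root is level 0 and the size-1 base case is level 15 (the tree spans levels 0 through 15, i.e. 16 levels counting the root), so the depth is the number of divisions: log_5(30517578125) = 15

The recursion tree depth is log_5(30517578125) = 15. At each level, the problem size is divided by 5, so it takes 15 divisions to reduce to a base case of size 1. The algorithm makes 5 recursive calls at each level.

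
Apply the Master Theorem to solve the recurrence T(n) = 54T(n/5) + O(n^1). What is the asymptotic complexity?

Master Theorem for T(n) = 54T(n/5) + O(n^1):

a = 54, b = 5, c = 1
log_b(a) = log_5(54) = 2.4785

Case 1: c = 1 < log_5(54) = 2.4785
T(n) = O(n^(log_5 54))

For T(n) = 54T(n/5) + O(n^1): log_5(54) = 2.4785. This is Case 1 of the Master Theorem (c < log_b(a), work dominated by leaves), giving O(n^(log_5 54)).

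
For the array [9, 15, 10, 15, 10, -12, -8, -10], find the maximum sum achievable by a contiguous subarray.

Using Kadane's algorithm on [9, 15, 10, 15, 10, -12, -8, -10]:

Scanning through the array:
Position 1 (value 15): max_ending_here = 24, max_so_far = 24
Position 2 (value 10): max_ending_here = 34, max_so_far = 34
Position 3 (value 15): max_ending_here = 49, max_so_far = 49
Position 4 (value 10): max_ending_here = 59, max_so_far = 59
Position 5 (value -12): max_ending_here = 47, max_so_far = 59
Position 6 (value -8): max_ending_here = 39, max_so_far = 59
Position 7 (value -10): max_ending_here = 29, max_so_far = 59

Maximum subarray: [9, 15, 10, 15, 10]
Maximum sum: 59

The maximum subarray is [9, 15, 10, 15, 10] with sum 59. This subarray runs from index 0 to index 4.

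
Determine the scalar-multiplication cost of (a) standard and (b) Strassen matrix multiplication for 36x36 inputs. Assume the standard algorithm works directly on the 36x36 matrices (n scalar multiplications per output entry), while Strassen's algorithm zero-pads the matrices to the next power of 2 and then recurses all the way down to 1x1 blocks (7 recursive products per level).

Matrix multiplication for 36x36 matrices:

Strassen's algorithm requires power-of-2 dimensions. Pad 36x36 to 64x64 (next power of 2).

Standard algorithm: 36^3 = 46656 multiplications
Strassen's algorithm: 7^(log2(64)) = 7^6 = 117649 multiplications
Difference: 46656 - 117649 = -70993 (Strassen uses MORE here due to padding overhead — for small or just-over-power-of-2 n, padding can outweigh the per-level savings)

Standard: 46656 multiplications (36^3). Strassen: 117649 multiplications (7^6, after padding to 64x64). Strassen reduces 8 recursive multiplications to 7 at each level.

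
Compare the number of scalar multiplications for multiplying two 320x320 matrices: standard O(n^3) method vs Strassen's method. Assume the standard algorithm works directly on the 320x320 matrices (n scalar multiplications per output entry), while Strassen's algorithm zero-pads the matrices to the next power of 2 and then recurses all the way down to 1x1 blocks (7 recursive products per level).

Matrix multiplication for 320x320 matrices:

Strassen's algorithm requires power-of-2 dimensions. Pad 320x320 to 512x512 (next power of 2).

Standard algorithm: 320^3 = 32768000 multiplications
Strassen's algorithm: 7^(log2(512)) = 7^9 = 40353607 multiplications
Difference: 32768000 - 40353607 = -7585607 (Strassen uses MORE here due to padding overhead — for small or just-over-power-of-2 n, padding can outweigh the per-level savings)

Standard: 32768000 multiplications (320^3). Strassen: 40353607 multiplications (7^9, after padding to 512x512). Strassen reduces 8 recursive multiplications to 7 at each level.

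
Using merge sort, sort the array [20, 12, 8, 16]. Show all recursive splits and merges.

Merge sort trace:

Split: [20, 12, 8, 16] -> [20, 12] and [8, 16]
  Split: [20, 12] -> [20] and [12]
  Merge: [20] + [12] -> [12, 20]
  Split: [8, 16] -> [8] and [16]
  Merge: [8] + [16] -> [8, 16]
Merge: [12, 20] + [8, 16] -> [8, 12, 16, 20]

Final sorted array: [8, 12, 16, 20]

The merge sort proceeds by recursively splitting the array and merging sorted halves.
After all merges, the sorted array is [8, 12, 16, 20].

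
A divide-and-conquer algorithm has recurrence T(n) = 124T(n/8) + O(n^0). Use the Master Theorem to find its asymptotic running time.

Master Theorem for T(n) = 124T(n/8) + O(n^0):

a = 124, b = 8, c = 0
log_b(a) = log_8(124) = 2.3181

Case 1: c = 0 < log_8(124) = 2.3181
T(n) = O(n^(log_8 124))

For T(n) = 124T(n/8) + O(n^0): log_8(124) = 2.3181. This is Case 1 of the Master Theorem (c < log_b(a), work dominated by leaves), giving O(n^(log_8 124)).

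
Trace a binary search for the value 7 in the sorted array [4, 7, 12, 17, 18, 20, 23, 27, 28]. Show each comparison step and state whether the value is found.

Binary search for 7 in [4, 7, 12, 17, 18, 20, 23, 27, 28]:

lo=0, hi=8, mid=4, arr[mid]=18 -> 18 > 7, search left half
lo=0, hi=3, mid=1, arr[mid]=7 -> Found target at index 1!

Binary search finds 7 at index 1 after 2 comparisons. The search repeatedly halves the search space by comparing with the middle element.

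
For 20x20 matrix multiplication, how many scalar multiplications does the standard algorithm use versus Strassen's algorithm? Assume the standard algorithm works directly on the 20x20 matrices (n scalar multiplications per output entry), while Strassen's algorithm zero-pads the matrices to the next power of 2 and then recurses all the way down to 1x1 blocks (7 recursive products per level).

Matrix multiplication for 20x20 matrices:

Strassen's algorithm requires power-of-2 dimensions. Pad 20x20 to 32x32 (next power of 2).

Standard algorithm: 20^3 = 8000 multiplications
Strassen's algorithm: 7^(log2(32)) = 7^5 = 16807 multiplications
Difference: 8000 - 16807 = -8807 (Strassen uses MORE here due to padding overhead — for small or just-over-power-of-2 n, padding can outweigh the per-level savings)

Standard: 8000 multiplications (20^3). Strassen: 16807 multiplications (7^5, after padding to 32x32). Strassen reduces 8 recursive multiplications to 7 at each level.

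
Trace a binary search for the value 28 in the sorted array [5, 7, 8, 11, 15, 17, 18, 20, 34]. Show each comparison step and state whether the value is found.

Binary search for 28 in [5, 7, 8, 11, 15, 17, 18, 20, 34]:

lo=0, hi=8, mid=4, arr[mid]=15 -> 15 < 28, search right half
lo=5, hi=8, mid=6, arr[mid]=18 -> 18 < 28, search right half
lo=7, hi=8, mid=7, arr[mid]=20 -> 20 < 28, search right half
lo=8, hi=8, mid=8, arr[mid]=34 -> 34 > 28, search left half
lo=8 > hi=7, target 28 not found

Binary search determines that 28 is not in the array after 4 comparisons. The search space was exhausted without finding the target.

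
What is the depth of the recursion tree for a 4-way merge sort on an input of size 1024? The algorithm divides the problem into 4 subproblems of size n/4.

For divide and conquer with division factor 4:

Problem sizes at each level:
Level 0: 1024
Level 1: 256
Level 2: 64
Level 3: 16
Level 4: 4
Level 5: 1

The root is level 0 and the size-1 base case is level 5 (the tree spans levels 0 through 5, i.e. 6 levels counting the root), so the depth is the number of divisions: log_4(1024) = 5

The recursion tree depth is log_4(1024) = 5. At each level, the problem size is divided by 4, so it takes 5 divisions to reduce to a base case of size 1. The algorithm makes 4 recursive calls at each level.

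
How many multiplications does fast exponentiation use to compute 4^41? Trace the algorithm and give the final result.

Computing 4^41 by squaring (build up from 4^1; each line after the first costs one multiplication):

4^1 = 4
4^2 = (4^1)^2 = 4^2 = 16
4^4 = (4^2)^2 = 16^2 = 256
4^5 = 4 * 4^4 = 4 * 256 = 1024
4^10 = (4^5)^2 = 1024^2 = 1048576
4^20 = (4^10)^2 = 1048576^2 = 1099511627776
4^40 = (4^20)^2 = 1099511627776^2 = 1208925819614629174706176
4^41 = 4 * 4^40 = 4 * 1208925819614629174706176 = 4835703278458516698824704

Result: 4835703278458516698824704
Multiplications needed: 7 (7 lines after 4^1)

4^41 = 4835703278458516698824704. Using exponentiation by squaring, this requires 7 multiplications. The key idea: if the exponent is even, square the half-power; if odd, multiply by the base once.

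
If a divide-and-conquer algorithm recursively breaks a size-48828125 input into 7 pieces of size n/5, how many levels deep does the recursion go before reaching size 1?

For divide and conquer with division factor 5:

Problem sizes at each level:
Level 0: 48828125
Level 1: 9765625
Level 2: 1953125
Level 3: 390625
Level 4: 78125
Level 5: 15625
Level 6: 3125
Level 7: 625
Level 8: 125
Level 9: 25
Level 10: 5
Level 11: 1

The root is level 0 and the size-1 base case is level 11 (the tree spans levels 0 through 11, i.e. 12 levels counting the root), so the depth is the number of divisions: log_5(48828125) = 11

The recursion tree depth is log_5(48828125) = 11. At each level, the problem size is divided by 5, so it takes 11 divisions to reduce to a base case of size 1. The algorithm makes 7 recursive calls at each level.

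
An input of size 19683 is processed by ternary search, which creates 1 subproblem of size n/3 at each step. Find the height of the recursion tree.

For divide and conquer with division factor 3:

Problem sizes at each level:
Level 0: 19683
Level 1: 6561
Level 2: 2187
Level 3: 729
Level 4: 243
Level 5: 81
Level 6: 27
Level 7: 9
Level 8: 3
Level 9: 1

The root is level 0 and the size-1 base case is level 9 (the tree spans levels 0 through 9, i.e. 10 levels counting the root), so the depth is the number of divisions: log_3(19683) = 9

The recursion tree depth is log_3(19683) = 9. At each level, the problem size is divided by 3, so it takes 9 divisions to reduce to a base case of size 1. The algorithm makes 1 recursive call at each level.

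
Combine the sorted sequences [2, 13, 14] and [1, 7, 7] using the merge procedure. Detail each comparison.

Merging process:

Compare 2 vs 1: take 1 from right. Merged: [1]
Compare 2 vs 7: take 2 from left. Merged: [1, 2]
Compare 13 vs 7: take 7 from right. Merged: [1, 2, 7]
Compare 13 vs 7: take 7 from right. Merged: [1, 2, 7, 7]
Append remaining from left: [13, 14]. Merged: [1, 2, 7, 7, 13, 14]

Final merged array: [1, 2, 7, 7, 13, 14]
Total comparisons: 4

The merged array is [1, 2, 7, 7, 13, 14], requiring 4 comparisons. The merge step runs in O(n) time where n is the total number of elements.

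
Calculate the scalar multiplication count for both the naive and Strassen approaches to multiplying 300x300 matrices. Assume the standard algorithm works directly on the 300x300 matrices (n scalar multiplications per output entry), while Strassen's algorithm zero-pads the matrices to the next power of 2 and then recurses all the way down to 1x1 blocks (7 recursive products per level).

Matrix multiplication for 300x300 matrices:

Strassen's algorithm requires power-of-2 dimensions. Pad 300x300 to 512x512 (next power of 2).

Standard algorithm: 300^3 = 27000000 multiplications
Strassen's algorithm: 7^(log2(512)) = 7^9 = 40353607 multiplications
Difference: 27000000 - 40353607 = -13353607 (Strassen uses MORE here due to padding overhead — for small or just-over-power-of-2 n, padding can outweigh the per-level savings)

Standard: 27000000 multiplications (300^3). Strassen: 40353607 multiplications (7^9, after padding to 512x512). Strassen reduces 8 recursive multiplications to 7 at each level.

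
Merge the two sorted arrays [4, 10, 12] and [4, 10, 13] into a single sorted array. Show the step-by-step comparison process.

Merging process:

Compare 4 vs 4: take 4 from left. Merged: [4]
Compare 10 vs 4: take 4 from right. Merged: [4, 4]
Compare 10 vs 10: take 10 from left. Merged: [4, 4, 10]
Compare 12 vs 10: take 10 from right. Merged: [4, 4, 10, 10]
Compare 12 vs 13: take 12 from left. Merged: [4, 4, 10, 10, 12]
Append remaining from right: [13]. Merged: [4, 4, 10, 10, 12, 13]

Final merged array: [4, 4, 10, 10, 12, 13]
Total comparisons: 5

The merged array is [4, 4, 10, 10, 12, 13], requiring 5 comparisons. The merge step runs in O(n) time where n is the total number of elements.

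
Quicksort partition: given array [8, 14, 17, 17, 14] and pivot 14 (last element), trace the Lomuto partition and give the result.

Lomuto partition with pivot = 14:

Initial array: [8, 14, 17, 17, 14]

arr[0]=8 <= 14: swap with position 0, array becomes [8, 14, 17, 17, 14]
arr[1]=14 <= 14: swap with position 1, array becomes [8, 14, 17, 17, 14]
arr[2]=17 > 14: no swap
arr[3]=17 > 14: no swap

Place pivot at position 2: [8, 14, 14, 17, 17]
Pivot position: 2

After partitioning with pivot 14, the array becomes [8, 14, 14, 17, 17]. The pivot is placed at index 2. All elements to the left of the pivot are <= 14, and all elements to the right are > 14.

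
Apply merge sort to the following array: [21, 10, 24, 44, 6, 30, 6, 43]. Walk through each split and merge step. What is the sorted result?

Merge sort trace:

Split: [21, 10, 24, 44, 6, 30, 6, 43] -> [21, 10, 24, 44] and [6, 30, 6, 43]
  Split: [21, 10, 24, 44] -> [21, 10] and [24, 44]
    Split: [21, 10] -> [21] and [10]
    Merge: [21] + [10] -> [10, 21]
    Split: [24, 44] -> [24] and [44]
    Merge: [24] + [44] -> [24, 44]
  Merge: [10, 21] + [24, 44] -> [10, 21, 24, 44]
  Split: [6, 30, 6, 43] -> [6, 30] and [6, 43]
    Split: [6, 30] -> [6] and [30]
    Merge: [6] + [30] -> [6, 30]
    Split: [6, 43] -> [6] and [43]
    Merge: [6] + [43] -> [6, 43]
  Merge: [6, 30] + [6, 43] -> [6, 6, 30, 43]
Merge: [10, 21, 24, 44] + [6, 6, 30, 43] -> [6, 6, 10, 21, 24, 30, 43, 44]

Final sorted array: [6, 6, 10, 21, 24, 30, 43, 44]

The merge sort proceeds by recursively splitting the array and merging sorted halves.
After all merges, the sorted array is [6, 6, 10, 21, 24, 30, 43, 44].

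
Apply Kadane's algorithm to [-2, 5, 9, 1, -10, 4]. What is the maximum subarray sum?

Using Kadane's algorithm on [-2, 5, 9, 1, -10, 4]:

Scanning through the array:
Position 1 (value 5): max_ending_here = 5, max_so_far = 5
Position 2 (value 9): max_ending_here = 14, max_so_far = 14
Position 3 (value 1): max_ending_here = 15, max_so_far = 15
Position 4 (value -10): max_ending_here = 5, max_so_far = 15
Position 5 (value 4): max_ending_here = 9, max_so_far = 15

Maximum subarray: [5, 9, 1]
Maximum sum: 15

The maximum subarray is [5, 9, 1] with sum 15. This subarray runs from index 1 to index 3.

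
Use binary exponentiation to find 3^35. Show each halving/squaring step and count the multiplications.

Computing 3^35 by squaring (build up from 3^1; each line after the first costs one multiplication):

3^1 = 3
3^2 = (3^1)^2 = 3^2 = 9
3^4 = (3^2)^2 = 9^2 = 81
3^8 = (3^4)^2 = 81^2 = 6561
3^16 = (3^8)^2 = 6561^2 = 43046721
3^17 = 3 * 3^16 = 3 * 43046721 = 129140163
3^34 = (3^17)^2 = 129140163^2 = 16677181699666569
3^35 = 3 * 3^34 = 3 * 16677181699666569 = 50031545098999707

Result: 50031545098999707
Multiplications needed: 7 (7 lines after 3^1)

3^35 = 50031545098999707. Using exponentiation by squaring, this requires 7 multiplications. The key idea: if the exponent is even, square the half-power; if odd, multiply by the base once.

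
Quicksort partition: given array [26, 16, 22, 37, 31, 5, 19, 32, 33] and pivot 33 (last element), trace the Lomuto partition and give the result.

Lomuto partition with pivot = 33:

Initial array: [26, 16, 22, 37, 31, 5, 19, 32, 33]

arr[0]=26 <= 33: swap with position 0, array becomes [26, 16, 22, 37, 31, 5, 19, 32, 33]
arr[1]=16 <= 33: swap with position 1, array becomes [26, 16, 22, 37, 31, 5, 19, 32, 33]
arr[2]=22 <= 33: swap with position 2, array becomes [26, 16, 22, 37, 31, 5, 19, 32, 33]
arr[3]=37 > 33: no swap
arr[4]=31 <= 33: swap with position 3, array becomes [26, 16, 22, 31, 37, 5, 19, 32, 33]
arr[5]=5 <= 33: swap with position 4, array becomes [26, 16, 22, 31, 5, 37, 19, 32, 33]
arr[6]=19 <= 33: swap with position 5, array becomes [26, 16, 22, 31, 5, 19, 37, 32, 33]
arr[7]=32 <= 33: swap with position 6, array becomes [26, 16, 22, 31, 5, 19, 32, 37, 33]

Place pivot at position 7: [26, 16, 22, 31, 5, 19, 32, 33, 37]
Pivot position: 7

After partitioning with pivot 33, the array becomes [26, 16, 22, 31, 5, 19, 32, 33, 37]. The pivot is placed at index 7. All elements to the left of the pivot are <= 33, and all elements to the right are > 33.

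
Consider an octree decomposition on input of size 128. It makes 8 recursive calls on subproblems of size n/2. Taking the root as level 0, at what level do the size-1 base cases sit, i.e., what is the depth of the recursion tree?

For divide and conquer with division factor 2:

Problem sizes at each level:
Level 0: 128
Level 1: 64
Level 2: 32
Level 3: 16
Level 4: 8
Level 5: 4
Level 6: 2
Level 7: 1

The root is level 0 and the size-1 base case is level 7 (the tree spans levels 0 through 7, i.e. 8 levels counting the root), so the depth is the number of divisions: log_2(128) = 7

The recursion tree depth is log_2(128) = 7. At each level, the problem size is divided by 2, so it takes 7 divisions to reduce to a base case of size 1. The algorithm makes 8 recursive calls at each level.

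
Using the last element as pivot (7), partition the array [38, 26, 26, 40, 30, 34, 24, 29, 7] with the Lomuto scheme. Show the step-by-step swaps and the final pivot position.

Lomuto partition with pivot = 7:

Initial array: [38, 26, 26, 40, 30, 34, 24, 29, 7]

arr[0]=38 > 7: no swap
arr[1]=26 > 7: no swap
arr[2]=26 > 7: no swap
arr[3]=40 > 7: no swap
arr[4]=30 > 7: no swap
arr[5]=34 > 7: no swap
arr[6]=24 > 7: no swap
arr[7]=29 > 7: no swap

Place pivot at position 0: [7, 26, 26, 40, 30, 34, 24, 29, 38]
Pivot position: 0

After partitioning with pivot 7, the array becomes [7, 26, 26, 40, 30, 34, 24, 29, 38]. The pivot is placed at index 0. All elements to the left of the pivot are <= 7, and all elements to the right are > 7.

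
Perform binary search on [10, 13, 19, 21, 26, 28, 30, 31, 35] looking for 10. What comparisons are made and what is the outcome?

Binary search for 10 in [10, 13, 19, 21, 26, 28, 30, 31, 35]:

lo=0, hi=8, mid=4, arr[mid]=26 -> 26 > 10, search left half
lo=0, hi=3, mid=1, arr[mid]=13 -> 13 > 10, search left half
lo=0, hi=0, mid=0, arr[mid]=10 -> Found target at index 0!

Binary search finds 10 at index 0 after 3 comparisons. The search repeatedly halves the search space by comparing with the middle element.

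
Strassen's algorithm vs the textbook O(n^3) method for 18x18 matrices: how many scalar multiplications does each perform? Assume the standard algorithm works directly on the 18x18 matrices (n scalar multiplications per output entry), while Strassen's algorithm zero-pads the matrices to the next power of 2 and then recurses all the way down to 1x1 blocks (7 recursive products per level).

Matrix multiplication for 18x18 matrices:

Strassen's algorithm requires power-of-2 dimensions. Pad 18x18 to 32x32 (next power of 2).

Standard algorithm: 18^3 = 5832 multiplications
Strassen's algorithm: 7^(log2(32)) = 7^5 = 16807 multiplications
Difference: 5832 - 16807 = -10975 (Strassen uses MORE here due to padding overhead — for small or just-over-power-of-2 n, padding can outweigh the per-level savings)

Standard: 5832 multiplications (18^3). Strassen: 16807 multiplications (7^5, after padding to 32x32). Strassen reduces 8 recursive multiplications to 7 at each level.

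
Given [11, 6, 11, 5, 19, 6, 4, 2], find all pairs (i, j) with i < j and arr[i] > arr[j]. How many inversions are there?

Finding inversions in [11, 6, 11, 5, 19, 6, 4, 2]:

(0, 1): arr[0]=11 > arr[1]=6
(0, 3): arr[0]=11 > arr[3]=5
(0, 5): arr[0]=11 > arr[5]=6
(0, 6): arr[0]=11 > arr[6]=4
(0, 7): arr[0]=11 > arr[7]=2
(1, 3): arr[1]=6 > arr[3]=5
(1, 6): arr[1]=6 > arr[6]=4
(1, 7): arr[1]=6 > arr[7]=2
(2, 3): arr[2]=11 > arr[3]=5
(2, 5): arr[2]=11 > arr[5]=6
(2, 6): arr[2]=11 > arr[6]=4
(2, 7): arr[2]=11 > arr[7]=2
(3, 6): arr[3]=5 > arr[6]=4
(3, 7): arr[3]=5 > arr[7]=2
(4, 5): arr[4]=19 > arr[5]=6
(4, 6): arr[4]=19 > arr[6]=4
(4, 7): arr[4]=19 > arr[7]=2
(5, 6): arr[5]=6 > arr[6]=4
(5, 7): arr[5]=6 > arr[7]=2
(6, 7): arr[6]=4 > arr[7]=2

Total inversions: 20

The array has 20 inversion(s): (0,1), (0,3), (0,5), (0,6), (0,7), (1,3), (1,6), (1,7), (2,3), (2,5), (2,6), (2,7), (3,6), (3,7), (4,5), (4,6), (4,7), (5,6), (5,7), (6,7). Each pair (i,j) satisfies i < j and arr[i] > arr[j].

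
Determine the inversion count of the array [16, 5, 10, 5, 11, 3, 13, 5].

Finding inversions in [16, 5, 10, 5, 11, 3, 13, 5]:

(0, 1): arr[0]=16 > arr[1]=5
(0, 2): arr[0]=16 > arr[2]=10
(0, 3): arr[0]=16 > arr[3]=5
(0, 4): arr[0]=16 > arr[4]=11
(0, 5): arr[0]=16 > arr[5]=3
(0, 6): arr[0]=16 > arr[6]=13
(0, 7): arr[0]=16 > arr[7]=5
(1, 5): arr[1]=5 > arr[5]=3
(2, 3): arr[2]=10 > arr[3]=5
(2, 5): arr[2]=10 > arr[5]=3
(2, 7): arr[2]=10 > arr[7]=5
(3, 5): arr[3]=5 > arr[5]=3
(4, 5): arr[4]=11 > arr[5]=3
(4, 7): arr[4]=11 > arr[7]=5
(6, 7): arr[6]=13 > arr[7]=5

Total inversions: 15

The array has 15 inversion(s): (0,1), (0,2), (0,3), (0,4), (0,5), (0,6), (0,7), (1,5), (2,3), (2,5), (2,7), (3,5), (4,5), (4,7), (6,7). Each pair (i,j) satisfies i < j and arr[i] > arr[j].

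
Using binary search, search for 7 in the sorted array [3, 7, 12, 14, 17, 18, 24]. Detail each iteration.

Binary search for 7 in [3, 7, 12, 14, 17, 18, 24]:

lo=0, hi=6, mid=3, arr[mid]=14 -> 14 > 7, search left half
lo=0, hi=2, mid=1, arr[mid]=7 -> Found target at index 1!

Binary search finds 7 at index 1 after 2 comparisons. The search repeatedly halves the search space by comparing with the middle element.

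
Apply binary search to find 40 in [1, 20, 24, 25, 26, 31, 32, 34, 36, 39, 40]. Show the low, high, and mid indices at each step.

Binary search for 40 in [1, 20, 24, 25, 26, 31, 32, 34, 36, 39, 40]:

lo=0, hi=10, mid=5, arr[mid]=31 -> 31 < 40, search right half
lo=6, hi=10, mid=8, arr[mid]=36 -> 36 < 40, search right half
lo=9, hi=10, mid=9, arr[mid]=39 -> 39 < 40, search right half
lo=10, hi=10, mid=10, arr[mid]=40 -> Found target at index 10!

Binary search finds 40 at index 10 after 4 comparisons. The search repeatedly halves the search space by comparing with the middle element.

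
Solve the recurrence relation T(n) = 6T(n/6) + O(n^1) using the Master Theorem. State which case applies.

Master Theorem for T(n) = 6T(n/6) + O(n^1):

a = 6, b = 6, c = 1
log_b(a) = log_6(6) = 1.0000

Case 2: c = 1 = log_6(6) = 1.0000
T(n) = O(n^1 log n) = O(n log n)

For T(n) = 6T(n/6) + O(n^1): log_6(6) = 1.0000. This is Case 2 of the Master Theorem (c = log_b(a), equal work at all levels), giving O(n log n).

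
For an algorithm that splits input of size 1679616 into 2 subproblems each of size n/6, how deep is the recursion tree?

For divide and conquer with division factor 6:

Problem sizes at each level:
Level 0: 1679616
Level 1: 279936
Level 2: 46656
Level 3: 7776
Level 4: 1296
Level 5: 216
Level 6: 36
Level 7: 6
Level 8: 1

The root is level 0 and the size-1 base case is level 8 (the tree spans levels 0 through 8, i.e. 9 levels counting the root), so the depth is the number of divisions: log_6(1679616) = 8

The recursion tree depth is log_6(1679616) = 8. At each level, the problem size is divided by 6, so it takes 8 divisions to reduce to a base case of size 1. The algorithm makes 2 recursive calls at each level.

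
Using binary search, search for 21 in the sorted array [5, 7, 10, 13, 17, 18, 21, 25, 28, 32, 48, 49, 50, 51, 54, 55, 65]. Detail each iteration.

Binary search for 21 in [5, 7, 10, 13, 17, 18, 21, 25, 28, 32, 48, 49, 50, 51, 54, 55, 65]:

lo=0, hi=16, mid=8, arr[mid]=28 -> 28 > 21, search left half
lo=0, hi=7, mid=3, arr[mid]=13 -> 13 < 21, search right half
lo=4, hi=7, mid=5, arr[mid]=18 -> 18 < 21, search right half
lo=6, hi=7, mid=6, arr[mid]=21 -> Found target at index 6!

Binary search finds 21 at index 6 after 4 comparisons. The search repeatedly halves the search space by comparing with the middle element.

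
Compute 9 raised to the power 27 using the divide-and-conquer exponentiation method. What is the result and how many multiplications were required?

Computing 9^27 by squaring (build up from 9^1; each line after the first costs one multiplication):

9^1 = 9
9^2 = (9^1)^2 = 9^2 = 81
9^3 = 9 * 9^2 = 9 * 81 = 729
9^6 = (9^3)^2 = 729^2 = 531441
9^12 = (9^6)^2 = 531441^2 = 282429536481
9^13 = 9 * 9^12 = 9 * 282429536481 = 2541865828329
9^26 = (9^13)^2 = 2541865828329^2 = 6461081889226673298932241
9^27 = 9 * 9^26 = 9 * 6461081889226673298932241 = 58149737003040059690390169

Result: 58149737003040059690390169
Multiplications needed: 7 (7 lines after 9^1)

9^27 = 58149737003040059690390169. Using exponentiation by squaring, this requires 7 multiplications. The key idea: if the exponent is even, square the half-power; if odd, multiply by the base once.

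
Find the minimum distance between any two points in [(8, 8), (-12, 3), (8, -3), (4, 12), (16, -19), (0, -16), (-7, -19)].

Computing all pairwise distances among 7 points:

d((8, 8), (-12, 3)) = 20.6155
d((8, 8), (8, -3)) = 11.0
d((8, 8), (4, 12)) = 5.6569 <-- minimum
d((8, 8), (16, -19)) = 28.1603
d((8, 8), (0, -16)) = 25.2982
d((8, 8), (-7, -19)) = 30.8869
d((-12, 3), (8, -3)) = 20.8806
d((-12, 3), (4, 12)) = 18.3576
d((-12, 3), (16, -19)) = 35.609
d((-12, 3), (0, -16)) = 22.4722
d((-12, 3), (-7, -19)) = 22.561
d((8, -3), (4, 12)) = 15.5242
d((8, -3), (16, -19)) = 17.8885
d((8, -3), (0, -16)) = 15.2643
d((8, -3), (-7, -19)) = 21.9317
d((4, 12), (16, -19)) = 33.2415
d((4, 12), (0, -16)) = 28.2843
d((4, 12), (-7, -19)) = 32.8938
d((16, -19), (0, -16)) = 16.2788
d((16, -19), (-7, -19)) = 23.0
d((0, -16), (-7, -19)) = 7.6158

Closest pair: (8, 8) and (4, 12) with distance 5.6569

The closest pair is (8, 8) and (4, 12) with Euclidean distance 5.6569. For 7 points, brute-force pairwise comparison is shown above. For large n, the divide-and-conquer algorithm (sort by x, recurse on halves, check the dividing strip) achieves O(n log n).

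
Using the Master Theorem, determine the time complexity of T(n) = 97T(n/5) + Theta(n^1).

Master Theorem for T(n) = 97T(n/5) + O(n^1):

a = 97, b = 5, c = 1
log_b(a) = log_5(97) = 2.8424

Case 1: c = 1 < log_5(97) = 2.8424
T(n) = O(n^(log_5 97))

For T(n) = 97T(n/5) + O(n^1): log_5(97) = 2.8424. This is Case 1 of the Master Theorem (c < log_b(a), work dominated by leaves), giving O(n^(log_5 97)).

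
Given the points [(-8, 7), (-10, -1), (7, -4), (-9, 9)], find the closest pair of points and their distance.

Computing all pairwise distances among 4 points:

d((-8, 7), (-10, -1)) = 8.2462
d((-8, 7), (7, -4)) = 18.6011
d((-8, 7), (-9, 9)) = 2.2361 <-- minimum
d((-10, -1), (7, -4)) = 17.2627
d((-10, -1), (-9, 9)) = 10.0499
d((7, -4), (-9, 9)) = 20.6155

Closest pair: (-8, 7) and (-9, 9) with distance 2.2361

The closest pair is (-8, 7) and (-9, 9) with Euclidean distance 2.2361. For 4 points, brute-force pairwise comparison is shown above. For large n, the divide-and-conquer algorithm (sort by x, recurse on halves, check the dividing strip) achieves O(n log n).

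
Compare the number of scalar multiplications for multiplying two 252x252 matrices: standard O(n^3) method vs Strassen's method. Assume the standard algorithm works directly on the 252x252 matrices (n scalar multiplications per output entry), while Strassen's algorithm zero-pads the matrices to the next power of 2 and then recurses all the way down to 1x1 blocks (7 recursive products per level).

Matrix multiplication for 252x252 matrices:

Strassen's algorithm requires power-of-2 dimensions. Pad 252x252 to 256x256 (next power of 2).

Standard algorithm: 252^3 = 16003008 multiplications
Strassen's algorithm: 7^(log2(256)) = 7^8 = 5764801 multiplications
Savings: 16003008 - 5764801 = 10238207 multiplications

Standard: 16003008 multiplications (252^3). Strassen: 5764801 multiplications (7^8, after padding to 256x256). Strassen reduces 8 recursive multiplications to 7 at each level.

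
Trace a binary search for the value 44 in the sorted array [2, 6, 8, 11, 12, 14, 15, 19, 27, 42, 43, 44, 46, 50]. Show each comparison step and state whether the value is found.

Binary search for 44 in [2, 6, 8, 11, 12, 14, 15, 19, 27, 42, 43, 44, 46, 50]:

lo=0, hi=13, mid=6, arr[mid]=15 -> 15 < 44, search right half
lo=7, hi=13, mid=10, arr[mid]=43 -> 43 < 44, search right half
lo=11, hi=13, mid=12, arr[mid]=46 -> 46 > 44, search left half
lo=11, hi=11, mid=11, arr[mid]=44 -> Found target at index 11!

Binary search finds 44 at index 11 after 4 comparisons. The search repeatedly halves the search space by comparing with the middle element.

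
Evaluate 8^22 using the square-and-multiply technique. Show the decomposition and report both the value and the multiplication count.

Computing 8^22 by squaring (build up from 8^1; each line after the first costs one multiplication):

8^1 = 8
8^2 = (8^1)^2 = 8^2 = 64
8^4 = (8^2)^2 = 64^2 = 4096
8^5 = 8 * 8^4 = 8 * 4096 = 32768
8^10 = (8^5)^2 = 32768^2 = 1073741824
8^11 = 8 * 8^10 = 8 * 1073741824 = 8589934592
8^22 = (8^11)^2 = 8589934592^2 = 73786976294838206464

Result: 73786976294838206464
Multiplications needed: 6 (6 lines after 8^1)

8^22 = 73786976294838206464. Using exponentiation by squaring, this requires 6 multiplications. The key idea: if the exponent is even, square the half-power; if odd, multiply by the base once.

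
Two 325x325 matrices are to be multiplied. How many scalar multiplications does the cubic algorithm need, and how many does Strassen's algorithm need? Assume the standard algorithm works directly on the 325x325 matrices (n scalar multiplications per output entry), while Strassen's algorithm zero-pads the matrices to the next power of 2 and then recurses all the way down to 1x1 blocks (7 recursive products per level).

Matrix multiplication for 325x325 matrices:

Strassen's algorithm requires power-of-2 dimensions. Pad 325x325 to 512x512 (next power of 2).

Standard algorithm: 325^3 = 34328125 multiplications
Strassen's algorithm: 7^(log2(512)) = 7^9 = 40353607 multiplications
Difference: 34328125 - 40353607 = -6025482 (Strassen uses MORE here due to padding overhead — for small or just-over-power-of-2 n, padding can outweigh the per-level savings)

Standard: 34328125 multiplications (325^3). Strassen: 40353607 multiplications (7^9, after padding to 512x512). Strassen reduces 8 recursive multiplications to 7 at each level.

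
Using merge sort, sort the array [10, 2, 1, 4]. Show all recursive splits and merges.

Merge sort trace:

Split: [10, 2, 1, 4] -> [10, 2] and [1, 4]
  Split: [10, 2] -> [10] and [2]
  Merge: [10] + [2] -> [2, 10]
  Split: [1, 4] -> [1] and [4]
  Merge: [1] + [4] -> [1, 4]
Merge: [2, 10] + [1, 4] -> [1, 2, 4, 10]

Final sorted array: [1, 2, 4, 10]

The merge sort proceeds by recursively splitting the array and merging sorted halves.
After all merges, the sorted array is [1, 2, 4, 10].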